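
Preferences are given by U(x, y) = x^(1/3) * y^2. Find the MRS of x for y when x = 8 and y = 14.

MU_x = 1/3·x^(-2/3)·y^2 and MU_y = 2·x^(1/3)·y.
MRS = MU_x/MU_y = (1/6)·y/x.
At (8, 14): MRS = 7/24.
The indifference curve has slope −7/24 at this bundle.

MRS = 7/24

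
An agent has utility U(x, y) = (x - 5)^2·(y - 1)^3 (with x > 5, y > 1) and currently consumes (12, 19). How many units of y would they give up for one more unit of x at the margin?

MRS = 12/7

MU_x = 2·(x−5)·(y−1)^3, MU_y = 3·(x−5)^2·(y−1)^2.
MRS = (2/3)·(y−1)/(x−5).
At (12, 19): MRS = 12/7.
So at (12, 19) the consumer would give up 12/7 units of y for one more unit of x.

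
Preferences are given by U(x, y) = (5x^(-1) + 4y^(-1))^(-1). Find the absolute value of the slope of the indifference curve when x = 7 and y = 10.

For CES with ρ = -1, MRS = (5/4)·(y/x)^2.
At (7, 10): MRS = 125/49.
The indifference curve has slope −125/49 at this bundle.

MRS = 125/49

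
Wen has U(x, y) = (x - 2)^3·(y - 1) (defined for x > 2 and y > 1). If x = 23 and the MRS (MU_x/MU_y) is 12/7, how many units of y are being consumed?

y = 13

MU_x = 3·(x−2)^2·(y−1), MU_y = (x−2)^3.
MRS = (3/1)·(y−1)/(x−2).
Substitute x = 23: MRS = (y − 1)/7. Setting this equal to 12/7 gives y − 1 = (12/7)·7 = 12, so y = 13.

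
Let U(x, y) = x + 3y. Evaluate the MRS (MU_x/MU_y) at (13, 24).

MRS = 1/3

MU_x = 1, MU_y = 3, so MRS = 1/3 at every bundle.
At (13, 24): MRS = 1/3.
That is, one extra unit of x is worth 1/3 units of y at the margin.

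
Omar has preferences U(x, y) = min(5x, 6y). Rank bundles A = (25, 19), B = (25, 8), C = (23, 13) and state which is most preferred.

Evaluate utility at each bundle:
U(A) = 114.
U(B) = 48.
U(C) = 78.
Highest utility is A, so A ≻ C ≻ B.

Bundle A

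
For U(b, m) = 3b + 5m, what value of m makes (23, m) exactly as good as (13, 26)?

U(13, 26) = 169.
Set U(23, m) = 169 and solve.
3·23 + 5m = 169 ⇒ 5m = 100 ⇒ m = 20.
Check: U(23, 20) = 169.

m = 20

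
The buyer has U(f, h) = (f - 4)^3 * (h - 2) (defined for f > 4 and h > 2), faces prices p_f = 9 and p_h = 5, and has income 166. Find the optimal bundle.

f* = 14, h* = 8

MU_f = 3·(f−4)^2·(h−2), MU_h = (f−4)^3.
MRS = (3/1)·(h−2)/(f−4).
Tangency: set MRS = p_f/p_h = 9/5 = 1.8.
So (3/1)·(h − 2)/(f − 4) = 1.8, i.e. (h − 2) = 0.6·(f − 4).
Rewrite the budget in excess-of-subsistence terms: 9·(f − 4) + 5·(h − 2) = 166 − 9·4 − 5·2 = 120.
Substituting, 12·(f − 4) = 120, so f − 4 = 10 and f* = 14.
Then h − 2 = 0.6·10 = 6, so h* = 8.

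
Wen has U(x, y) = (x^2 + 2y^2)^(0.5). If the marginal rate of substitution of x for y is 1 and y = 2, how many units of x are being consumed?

x = 4

For CES with ρ = 2, MRS = (1/2)·(y/x)^(-1).
Setting (1/2)·(2/x)^(-1) = 1 gives (2/x)^(-1) = 2, so 2/x = 0.5 and x = 4.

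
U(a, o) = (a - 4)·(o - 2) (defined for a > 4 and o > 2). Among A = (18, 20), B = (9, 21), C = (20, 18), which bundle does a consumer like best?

Evaluate utility at each bundle:
U(A) = 252.
U(B) = 95.
U(C) = 256.
Highest utility is C, so C ≻ A ≻ B.

Bundle C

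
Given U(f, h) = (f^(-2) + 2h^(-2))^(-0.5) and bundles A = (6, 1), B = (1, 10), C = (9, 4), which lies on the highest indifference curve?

Bundle C

Evaluate utility at each bundle:
U(A) = 0.702.
U(B) = 0.990.
U(C) = 2.698.
Highest utility is C, so C ≻ B ≻ A.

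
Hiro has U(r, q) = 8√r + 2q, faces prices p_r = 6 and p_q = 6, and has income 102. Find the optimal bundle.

MU_r = 8/(2√r), MU_q = 2.
MRS = 8/(2√r) ÷ 2.
Tangency: set MRS = p_r/p_q = 6/6 = 1.
MRS depends only on r: 2/√r = 1 ⇒ √r = 2/1 = 2 ⇒ r* = 4.
From the budget, 6·q = 102 − 6·4 = 78, so q* = 13.

r* = 4, q* = 13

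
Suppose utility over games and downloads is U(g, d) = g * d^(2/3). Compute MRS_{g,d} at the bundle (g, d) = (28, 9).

MRS = 27/56

MU_g = d^(2/3) and MU_d = 2/3·g·d^(-1/3).
MRS = MU_g/MU_d = (1.5)·d/g.
At (28, 9): MRS = 27/56.
So at (28, 9) the consumer would give up 27/56 units of d for one more unit of g.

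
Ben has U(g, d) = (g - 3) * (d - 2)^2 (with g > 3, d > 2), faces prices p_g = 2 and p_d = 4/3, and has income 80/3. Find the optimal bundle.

MU_g = (d−2)^2, MU_d = 2·(g−3)·(d−2).
MRS = (1/2)·(d−2)/(g−3).
Tangency: set MRS = p_g/p_d = 2/(4/3) = 1.5.
So (1/2)·(d − 2)/(g − 3) = 1.5, i.e. (d − 2) = 3·(g − 3).
Rewrite the budget in excess-of-subsistence terms: 2·(g − 3) + (4/3)·(d − 2) = 80/3 − 2·3 − (4/3)·2 = 18.
Substituting, 6·(g − 3) = 18, so g − 3 = 3 and g* = 6.
Then d − 2 = 3·3 = 9, so d* = 11.

g* = 6, d* = 11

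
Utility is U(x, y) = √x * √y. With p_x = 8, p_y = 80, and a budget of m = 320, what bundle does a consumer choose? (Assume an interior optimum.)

MU_x = 0.5·x^(-0.5)·√y and MU_y = 0.5·√x·y^(-0.5).
MRS = MU_x/MU_y = y/x.
Tangency: set MRS = p_x/p_y = 8/80 = 0.1.
So y/x = 0.1, i.e. y = 0.1·x.
Substitute into the budget 8·x + 80·y = 320: 16·x = 320, so x* = 20.
Then y* = 0.1·20 = 2.

x* = 20, y* = 2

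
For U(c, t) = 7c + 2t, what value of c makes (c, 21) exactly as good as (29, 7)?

c = 25

U(29, 7) = 217.
Set U(c, 21) = 217 and solve.
7c + 2·21 = 217 ⇒ 7c = 175 ⇒ c = 25.
Check: U(25, 21) = 217.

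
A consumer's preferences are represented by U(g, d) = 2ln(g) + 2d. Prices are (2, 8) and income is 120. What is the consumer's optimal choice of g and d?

g* = 4, d* = 14

MU_g = 2/g, MU_d = 2.
MRS = 2/g ÷ 2.
Tangency: set MRS = p_g/p_d = 2/8 = 0.25.
MRS depends only on g: 1/g = 0.25 ⇒ g* = 1/0.25 = 4.
From the budget, 8·d = 120 − 2·4 = 112, so d* = 14.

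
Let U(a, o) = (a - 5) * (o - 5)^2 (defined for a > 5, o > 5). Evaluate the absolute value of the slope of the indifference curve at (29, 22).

MU_a = (o−5)^2, MU_o = 2·(a−5)·(o−5).
MRS = (1/2)·(o−5)/(a−5).
At (29, 22): MRS = 17/48.
So at (29, 22) the consumer would give up 17/48 units of o for one more unit of a.

MRS = 17/48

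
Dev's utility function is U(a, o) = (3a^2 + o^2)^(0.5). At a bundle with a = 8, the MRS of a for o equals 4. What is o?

o = 6

For CES with ρ = 2, MRS = (3/1)·(o/a)^(-1).
Setting (3/1)·(o/8)^(-1) = 4 gives (o/8)^(-1) = 4/3, so o/8 = 0.75 and o = 6.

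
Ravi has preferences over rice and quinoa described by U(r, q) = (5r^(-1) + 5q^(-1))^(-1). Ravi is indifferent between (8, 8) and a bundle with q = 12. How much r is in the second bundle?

U depends on (r, q) only through S = 5r^(-1) + 5q^(-1), so equal utility means equal S. At (8, 8): S = 1.25.
With q = 12: 5·12^(-1) = 5/12, so 5r^(-1) = 1.25 − 5/12 = 5/6, i.e. r^(-1) = 1/6.
Hence r = 1/(1/6) = 6.
Check: U(6, 12) = 0.8.

r = 6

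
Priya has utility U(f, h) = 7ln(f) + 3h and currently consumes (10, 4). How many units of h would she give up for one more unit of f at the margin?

MRS = 7/30

MU_f = 7/f, MU_h = 3.
MRS = 7/f ÷ 3.
At (10, 4): MRS = 7/30.
So at (10, 4) the consumer would give up 7/30 units of h for one more unit of f.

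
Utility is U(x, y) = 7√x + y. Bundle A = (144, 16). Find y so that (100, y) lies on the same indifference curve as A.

U(144, 16) = 100.
Set U(100, y) = 100 and solve.
With x = 100: √100 = 10, so y = 100 − 7·10 = 30.
Check: U(100, 30) = 100.

y = 30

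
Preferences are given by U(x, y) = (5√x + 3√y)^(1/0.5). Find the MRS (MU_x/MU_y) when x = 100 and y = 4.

For CES with ρ = 0.5, MRS = (5/3)·√(y/x).
At (100, 4): MRS = 1/3.
So at (100, 4) the consumer would give up 1/3 units of y for one more unit of x.

MRS = 1/3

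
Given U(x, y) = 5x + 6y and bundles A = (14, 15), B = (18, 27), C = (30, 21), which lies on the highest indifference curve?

Evaluate utility at each bundle:
U(A) = 160.
U(B) = 252.
U(C) = 276.
Highest utility is C, so C ≻ B ≻ A.

Bundle C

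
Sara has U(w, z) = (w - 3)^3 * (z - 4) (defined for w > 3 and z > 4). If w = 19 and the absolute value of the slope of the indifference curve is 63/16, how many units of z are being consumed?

z = 25

MU_w = 3·(w−3)^2·(z−4), MU_z = (w−3)^3.
MRS = (3/1)·(z−4)/(w−3).
Substitute w = 19: MRS = (z − 4)/(16/3). Setting this equal to 63/16 gives z − 4 = (63/16)·(16/3) = 21, so z = 25.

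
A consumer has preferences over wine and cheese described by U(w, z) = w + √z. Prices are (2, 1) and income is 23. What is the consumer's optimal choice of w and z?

w* = 11, z* = 1

MU_w = 1, MU_z = 1/(2√z).
MRS = 1 ÷ (1/(2√z)).
Tangency: set MRS = p_w/p_z = 2/1 = 2.
MRS depends only on z: 2·√z = 2 ⇒ √z = 2/2 = 1 ⇒ z* = 1.
From the budget, 2·w = 23 − 1·1 = 22, so w* = 11.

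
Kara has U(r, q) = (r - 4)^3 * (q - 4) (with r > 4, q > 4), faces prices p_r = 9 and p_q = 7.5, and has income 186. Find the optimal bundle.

r* = 14, q* = 8

MU_r = 3·(r−4)^2·(q−4), MU_q = (r−4)^3.
MRS = (3/1)·(q−4)/(r−4).
Tangency: set MRS = p_r/p_q = 9/7.5 = 1.2.
So (3/1)·(q − 4)/(r − 4) = 1.2, i.e. (q − 4) = 0.4·(r − 4).
Rewrite the budget in excess-of-subsistence terms: 9·(r − 4) + 7.5·(q − 4) = 186 − 9·4 − 7.5·4 = 120.
Substituting, 12·(r − 4) = 120, so r − 4 = 10 and r* = 14.
Then q − 4 = 0.4·10 = 4, so q* = 8.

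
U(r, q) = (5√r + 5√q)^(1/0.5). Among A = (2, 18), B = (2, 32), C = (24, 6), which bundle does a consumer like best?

Bundle C

Evaluate utility at each bundle:
U(A) = 800.000.
U(B) = 1250.000.
U(C) = 1350.000.
Highest utility is C, so C ≻ B ≻ A.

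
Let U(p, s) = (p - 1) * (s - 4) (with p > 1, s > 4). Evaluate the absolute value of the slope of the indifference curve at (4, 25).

MU_p = (s−4), MU_s = (p−1).
MRS = (s−4)/(p−1).
At (4, 25): MRS = 7.
The indifference curve has slope −7 at this bundle.

MRS = 7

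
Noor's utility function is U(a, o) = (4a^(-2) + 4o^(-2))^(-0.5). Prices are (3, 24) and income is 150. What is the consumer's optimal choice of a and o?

For CES with ρ = -2, MRS = (o/a)^3.
Tangency: set MRS = p_a/p_o = 3/24 = 0.125.
So (o/a)^3 = 0.125; taking the cube root, o/a = 0.5, i.e. o = 0.5·a.
Substitute into the budget 3·a + 24·o = 150: 15·a = 150, so a* = 10 and o* = 0.5·10 = 5.

a* = 10, o* = 5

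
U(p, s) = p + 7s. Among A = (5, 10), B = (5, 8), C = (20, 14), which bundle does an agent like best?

Evaluate utility at each bundle:
U(A) = 75.
U(B) = 61.
U(C) = 118.
Highest utility is C, so C ≻ A ≻ B.

Bundle C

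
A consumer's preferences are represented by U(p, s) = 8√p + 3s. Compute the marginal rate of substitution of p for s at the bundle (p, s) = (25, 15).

MU_p = 8/(2√p), MU_s = 3.
MRS = 8/(2√p) ÷ 3.
At (25, 15): MRS = 4/15.
That is, one extra unit of p is worth 4/15 units of s at the margin.

MRS = 4/15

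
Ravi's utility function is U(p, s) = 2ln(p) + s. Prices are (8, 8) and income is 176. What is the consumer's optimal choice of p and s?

p* = 2, s* = 20

MU_p = 2/p, MU_s = 1.
MRS = 2/p ÷ 1.
Tangency: set MRS = p_p/p_s = 8/8 = 1.
MRS depends only on p: 2/p = 1 ⇒ p* = 2/1 = 2.
From the budget, 8·s = 176 − 8·2 = 160, so s* = 20.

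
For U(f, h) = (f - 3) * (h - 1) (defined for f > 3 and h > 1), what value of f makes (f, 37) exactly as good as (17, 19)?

U(17, 19) = 252.
Set U(f, 37) = 252 and solve.
With h = 37: (37 − 1) = 36, so (f − 3) = 252/36 = 7.
So f = 3 + 7 = 10.
Check: U(10, 37) = 252.

f = 10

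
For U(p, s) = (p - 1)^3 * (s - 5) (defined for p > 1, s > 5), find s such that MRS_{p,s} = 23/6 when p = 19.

MU_p = 3·(p−1)^2·(s−5), MU_s = (p−1)^3.
MRS = (3/1)·(s−5)/(p−1).
Substitute p = 19: MRS = (s − 5)/6. Setting this equal to 23/6 gives s − 5 = (23/6)·6 = 23, so s = 28.

s = 28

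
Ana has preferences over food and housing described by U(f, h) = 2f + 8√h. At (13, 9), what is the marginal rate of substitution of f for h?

MU_f = 2, MU_h = 8/(2√h).
MRS = 2 ÷ (8/(2√h)).
At (13, 9): MRS = 1.5.
That is, one extra unit of f is worth 1.5 units of h at the margin.

MRS = 1.5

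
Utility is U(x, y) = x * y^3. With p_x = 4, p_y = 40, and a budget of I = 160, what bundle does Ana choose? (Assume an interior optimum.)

MU_x = y^3 and MU_y = 3·x·y^2.
MRS = MU_x/MU_y = (1/3)·y/x.
Tangency: set MRS = p_x/p_y = 4/40 = 0.1.
So (1/3)·y/x = 0.1, i.e. y = 0.3·x.
Substitute into the budget 4·x + 40·y = 160: 16·x = 160, so x* = 10.
Then y* = 0.3·10 = 3.

x* = 10, y* = 3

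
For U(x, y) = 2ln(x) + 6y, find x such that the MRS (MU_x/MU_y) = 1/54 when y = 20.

MU_x = 2/x, MU_y = 6.
MRS = 2/x ÷ 6.
MRS depends only on x: (1/3)/x = 1/54 ⇒ x = (1/3)/(1/54) = 18.

x = 18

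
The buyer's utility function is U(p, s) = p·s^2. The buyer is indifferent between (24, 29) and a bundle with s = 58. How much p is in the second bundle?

p = 6

U(24, 29) = 20184.
Set U(p, 58) = 20184 and solve.
With s = 58: 58^2 = 3364, so p = 20184/3364 = 6.
Check: U(6, 58) = 20184.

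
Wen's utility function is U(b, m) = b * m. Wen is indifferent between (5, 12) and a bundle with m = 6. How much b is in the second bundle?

b = 10

U(5, 12) = 60.
Set U(b, 6) = 60 and solve.
With m = 6: b = 60/6 = 10.
Check: U(10, 6) = 60.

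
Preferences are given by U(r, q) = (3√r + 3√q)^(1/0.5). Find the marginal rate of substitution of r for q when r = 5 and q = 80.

MRS = 4

For CES with ρ = 0.5, MRS = √(q/r).
At (5, 80): MRS = 4.
The indifference curve has slope −4 at this bundle.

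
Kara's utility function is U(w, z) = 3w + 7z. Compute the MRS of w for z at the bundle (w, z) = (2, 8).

MU_w = 3, MU_z = 7, so MRS = 3/7 at every bundle.
At (2, 8): MRS = 3/7.
That is, one extra unit of w is worth 3/7 units of z at the margin.

MRS = 3/7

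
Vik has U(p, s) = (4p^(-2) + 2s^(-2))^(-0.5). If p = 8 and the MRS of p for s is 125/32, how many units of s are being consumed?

For CES with ρ = -2, MRS = (4/2)·(s/p)^3.
Setting (4/2)·(s/8)^3 = 125/32 gives (s/8)^3 = 125/64, so s/8 = 1.25 and s = 10.

s = 10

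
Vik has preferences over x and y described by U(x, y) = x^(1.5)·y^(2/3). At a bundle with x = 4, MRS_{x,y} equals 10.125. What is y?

y = 18

MU_x = 1.5·√x·y^(2/3) and MU_y = 2/3·x^(1.5)·y^(-1/3).
MRS = MU_x/MU_y = (2.25)·y/x.
Substitute x = 4: MRS = y/(16/9). Setting y/(16/9) = 10.125 gives y = 10.125·(16/9) = 18.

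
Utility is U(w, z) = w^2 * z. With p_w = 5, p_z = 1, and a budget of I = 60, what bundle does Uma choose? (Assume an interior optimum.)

w* = 8, z* = 20

MU_w = 2·w·z and MU_z = w^2.
MRS = MU_w/MU_z = (2/1)·z/w.
Tangency: set MRS = p_w/p_z = 5/1 = 5.
So (2/1)·z/w = 5, i.e. z = 2.5·w.
Substitute into the budget 5·w + 1·z = 60: 7.5·w = 60, so w* = 8.
Then z* = 2.5·8 = 20.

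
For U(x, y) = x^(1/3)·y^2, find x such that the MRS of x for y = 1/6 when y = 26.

x = 26

MU_x = 1/3·x^(-2/3)·y^2 and MU_y = 2·x^(1/3)·y.
MRS = MU_x/MU_y = (1/6)·y/x.
Substitute y = 26: MRS = (13/3)/x. Setting (13/3)/x = 1/6 gives x = (13/3)/(1/6) = 26.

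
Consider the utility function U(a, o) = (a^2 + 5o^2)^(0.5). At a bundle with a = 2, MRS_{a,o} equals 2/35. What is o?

For CES with ρ = 2, MRS = (1/5)·(o/a)^(-1).
Setting (1/5)·(o/2)^(-1) = 2/35 gives (o/2)^(-1) = 2/7, so o/2 = 3.5 and o = 7.

o = 7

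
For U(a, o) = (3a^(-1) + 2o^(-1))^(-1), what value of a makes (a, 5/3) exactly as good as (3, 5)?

a = 15

U depends on (a, o) only through S = 3a^(-1) + 2o^(-1), so equal utility means equal S. At (3, 5): S = 1.4.
With o = 5/3: 2·(5/3)^(-1) = 1.2, so 3a^(-1) = 1.4 − 1.2 = 0.2, i.e. a^(-1) = 1/15.
Hence a = 1/(1/15) = 15.
Check: U(15, 5/3) = 0.7143.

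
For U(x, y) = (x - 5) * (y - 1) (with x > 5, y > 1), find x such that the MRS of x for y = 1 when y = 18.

x = 22

MU_x = (y−1), MU_y = (x−5).
MRS = (y−1)/(x−5).
Substitute y = 18: MRS = 17/(x − 5). Setting this equal to 1 gives x − 5 = 17/1 = 17, so x = 22.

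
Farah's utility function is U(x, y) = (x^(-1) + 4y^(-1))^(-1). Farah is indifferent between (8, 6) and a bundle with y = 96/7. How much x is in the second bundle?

x = 2

U depends on (x, y) only through S = x^(-1) + 4y^(-1), so equal utility means equal S. At (8, 6): S = 19/24.
With y = 96/7: 4·(96/7)^(-1) = 7/24, so x^(-1) = 19/24 − 7/24 = 0.5.
Hence x = 1/0.5 = 2.
Check: U(2, 96/7) = 1.2632.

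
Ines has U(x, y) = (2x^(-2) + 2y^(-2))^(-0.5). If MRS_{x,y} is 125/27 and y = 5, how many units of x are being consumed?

For CES with ρ = -2, MRS = (y/x)^3.
Setting (5/x)^3 = 125/27 gives 5/x = 5/3 and x = 3.

x = 3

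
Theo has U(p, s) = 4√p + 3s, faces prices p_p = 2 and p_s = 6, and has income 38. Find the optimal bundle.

MU_p = 4/(2√p), MU_s = 3.
MRS = 4/(2√p) ÷ 3.
Tangency: set MRS = p_p/p_s = 2/6 = 1/3.
MRS depends only on p: (2/3)/√p = 1/3 ⇒ √p = (2/3)/(1/3) = 2 ⇒ p* = 4.
From the budget, 6·s = 38 − 2·4 = 30, so s* = 5.

p* = 4, s* = 5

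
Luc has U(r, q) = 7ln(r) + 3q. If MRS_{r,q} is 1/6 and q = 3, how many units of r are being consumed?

MU_r = 7/r, MU_q = 3.
MRS = 7/r ÷ 3.
MRS depends only on r: (7/3)/r = 1/6 ⇒ r = (7/3)/(1/6) = 14.

r = 14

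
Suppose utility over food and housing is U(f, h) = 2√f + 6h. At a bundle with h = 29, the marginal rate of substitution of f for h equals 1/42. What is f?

MU_f = 2/(2√f), MU_h = 6.
MRS = 2/(2√f) ÷ 6.
MRS depends only on f: (1/6)/√f = 1/42 ⇒ √f = (1/6)/(1/42) = 7 ⇒ f = 49.

f = 49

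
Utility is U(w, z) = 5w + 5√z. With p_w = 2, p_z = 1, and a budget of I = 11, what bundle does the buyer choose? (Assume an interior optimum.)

w* = 5, z* = 1

MU_w = 5, MU_z = 5/(2√z).
MRS = 5 ÷ (5/(2√z)).
Tangency: set MRS = p_w/p_z = 2/1 = 2.
MRS depends only on z: 2·√z = 2 ⇒ √z = 2/2 = 1 ⇒ z* = 1.
From the budget, 2·w = 11 − 1·1 = 10, so w* = 5.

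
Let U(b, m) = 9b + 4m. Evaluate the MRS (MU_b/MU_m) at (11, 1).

MRS = 2.25

MU_b = 9, MU_m = 4, so MRS = 9/4 = 2.25 at every bundle.
At (11, 1): MRS = 2.25.
That is, one extra unit of b is worth 2.25 units of m at the margin.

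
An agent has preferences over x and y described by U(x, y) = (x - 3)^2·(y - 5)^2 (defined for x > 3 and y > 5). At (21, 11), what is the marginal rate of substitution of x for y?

MU_x = 2·(x−3)·(y−5)^2, MU_y = 2·(x−3)^2·(y−5).
MRS = (y−5)/(x−3).
At (21, 11): MRS = 1/3.
So at (21, 11) the consumer would give up 1/3 units of y for one more unit of x.

MRS = 1/3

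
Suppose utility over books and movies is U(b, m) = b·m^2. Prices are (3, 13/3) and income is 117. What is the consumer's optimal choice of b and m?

MU_b = m^2 and MU_m = 2·b·m.
MRS = MU_b/MU_m = (1/2)·m/b.
Tangency: set MRS = p_b/p_m = 3/(13/3) = 9/13.
So (1/2)·m/b = 9/13, i.e. m = (18/13)·b.
Substitute into the budget 3·b + (13/3)·m = 117: 9·b = 117, so b* = 13.
Then m* = (18/13)·13 = 18.

b* = 13, m* = 18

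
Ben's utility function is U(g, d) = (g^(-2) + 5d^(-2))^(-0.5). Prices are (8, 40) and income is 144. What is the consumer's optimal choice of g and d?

For CES with ρ = -2, MRS = (1/5)·(d/g)^3.
Tangency: set MRS = p_g/p_d = 8/40 = 0.2.
So (d/g)^3 = 1; taking the cube root, d/g = 1, i.e. d = g.
Substitute into the budget 8·g + 40·d = 144: 48·g = 144, so g* = 3 and d* = 3.

g* = 3, d* = 3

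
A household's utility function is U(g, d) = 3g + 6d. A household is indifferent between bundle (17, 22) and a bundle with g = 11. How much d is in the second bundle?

U(17, 22) = 183.
Set U(11, d) = 183 and solve.
3·11 + 6d = 183 ⇒ 6d = 150 ⇒ d = 25.
Check: U(11, 25) = 183.

d = 25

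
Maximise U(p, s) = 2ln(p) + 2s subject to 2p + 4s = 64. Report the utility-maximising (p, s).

p* = 2, s* = 15

MU_p = 2/p, MU_s = 2.
MRS = 2/p ÷ 2.
Tangency: set MRS = p_p/p_s = 2/4 = 0.5.
MRS depends only on p: 1/p = 0.5 ⇒ p* = 1/0.5 = 2.
From the budget, 4·s = 64 − 2·2 = 60, so s* = 15.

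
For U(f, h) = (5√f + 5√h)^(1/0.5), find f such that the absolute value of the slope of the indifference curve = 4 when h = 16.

For CES with ρ = 0.5, MRS = √(h/f).
Setting √(16/f) = 4 gives 16/f = 16 and f = 1.

f = 1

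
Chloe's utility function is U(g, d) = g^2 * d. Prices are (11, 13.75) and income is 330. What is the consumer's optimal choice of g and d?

MU_g = 2·g·d and MU_d = g^2.
MRS = MU_g/MU_d = (2/1)·d/g.
Tangency: set MRS = p_g/p_d = 11/13.75 = 0.8.
So (2/1)·d/g = 0.8, i.e. d = 0.4·g.
Substitute into the budget 11·g + 13.75·d = 330: 16.5·g = 330, so g* = 20.
Then d* = 0.4·20 = 8.

g* = 20, d* = 8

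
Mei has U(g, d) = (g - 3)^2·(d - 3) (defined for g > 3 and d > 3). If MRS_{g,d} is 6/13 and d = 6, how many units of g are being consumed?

MU_g = 2·(g−3)·(d−3), MU_d = (g−3)^2.
MRS = (2/1)·(d−3)/(g−3).
Substitute d = 6: MRS = 6/(g − 3). Setting this equal to 6/13 gives g − 3 = 6/(6/13) = 13, so g = 16.

g = 16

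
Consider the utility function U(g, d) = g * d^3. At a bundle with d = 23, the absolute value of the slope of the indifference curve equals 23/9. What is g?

g = 3

MU_g = d^3 and MU_d = 3·g·d^2.
MRS = MU_g/MU_d = (1/3)·d/g.
Substitute d = 23: MRS = (23/3)/g. Setting (23/3)/g = 23/9 gives g = (23/3)/(23/9) = 3.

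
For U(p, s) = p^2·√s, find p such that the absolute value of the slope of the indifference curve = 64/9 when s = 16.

MU_p = 2·p·√s and MU_s = 0.5·p^2·s^(-0.5).
MRS = MU_p/MU_s = (4)·s/p.
Substitute s = 16: MRS = 64/p. Setting 64/p = 64/9 gives p = 64/(64/9) = 9.

p = 9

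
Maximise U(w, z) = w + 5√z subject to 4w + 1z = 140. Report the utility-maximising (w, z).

MU_w = 1, MU_z = 5/(2√z).
MRS = 1 ÷ (5/(2√z)).
Tangency: set MRS = p_w/p_z = 4/1 = 4.
MRS depends only on z: 0.4·√z = 4 ⇒ √z = 4/0.4 = 10 ⇒ z* = 100.
From the budget, 4·w = 140 − 1·100 = 40, so w* = 10.

w* = 10, z* = 100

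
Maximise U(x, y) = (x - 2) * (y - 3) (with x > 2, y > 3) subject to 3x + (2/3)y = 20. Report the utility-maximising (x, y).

x* = 4, y* = 12

MU_x = (y−3), MU_y = (x−2).
MRS = (y−3)/(x−2).
Tangency: set MRS = p_x/p_y = 3/(2/3) = 4.5.
So (y − 3)/(x − 2) = 4.5, i.e. (y − 3) = 4.5·(x − 2).
Rewrite the budget in excess-of-subsistence terms: 3·(x − 2) + (2/3)·(y − 3) = 20 − 3·2 − (2/3)·3 = 12.
Substituting, 6·(x − 2) = 12, so x − 2 = 2 and x* = 4.
Then y − 3 = 4.5·2 = 9, so y* = 12.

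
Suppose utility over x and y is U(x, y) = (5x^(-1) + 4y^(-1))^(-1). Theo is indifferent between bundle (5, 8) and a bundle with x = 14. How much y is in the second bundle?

y = 3.5

U depends on (x, y) only through S = 5x^(-1) + 4y^(-1), so equal utility means equal S. At (5, 8): S = 1.5.
With x = 14: 5·14^(-1) = 5/14, so 4y^(-1) = 1.5 − 5/14 = 8/7, i.e. y^(-1) = 2/7.
Hence y = 1/(2/7) = 3.5.
Check: U(14, 3.5) = 0.6667.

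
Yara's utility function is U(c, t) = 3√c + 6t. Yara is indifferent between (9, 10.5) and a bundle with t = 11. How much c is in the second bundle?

U(9, 10.5) = 72.
Set U(c, 11) = 72 and solve.
With t = 11: 3√c = 72 − 6·11 = 6, so √c = 2 and c = 4.
Check: U(4, 11) = 72.

c = 4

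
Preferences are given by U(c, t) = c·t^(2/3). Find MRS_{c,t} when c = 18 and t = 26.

MU_c = t^(2/3) and MU_t = 2/3·c·t^(-1/3).
MRS = MU_c/MU_t = (1.5)·t/c.
At (18, 26): MRS = 13/6.
That is, one extra unit of c is worth 13/6 units of t at the margin.

MRS = 13/6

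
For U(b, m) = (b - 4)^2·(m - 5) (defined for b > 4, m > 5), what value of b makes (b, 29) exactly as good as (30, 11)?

b = 17

U(30, 11) = 4056.
Set U(b, 29) = 4056 and solve.
With m = 29: (29 − 5) = 24, so (b − 4)^2 = 4056/24 = 169.
Taking the square root (with b > 4): b − 4 = 13, so b = 17.
Check: U(17, 29) = 4056.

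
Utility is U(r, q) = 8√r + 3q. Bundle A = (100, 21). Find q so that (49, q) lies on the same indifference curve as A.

q = 29

U(100, 21) = 143.
Set U(49, q) = 143 and solve.
With r = 49: √49 = 7, so 3q = 143 − 8·7 = 87 and q = 29.
Check: U(49, 29) = 143.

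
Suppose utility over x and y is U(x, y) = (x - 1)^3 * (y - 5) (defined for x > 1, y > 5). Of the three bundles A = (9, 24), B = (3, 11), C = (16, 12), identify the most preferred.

Evaluate utility at each bundle:
U(A) = 9728.
U(B) = 48.
U(C) = 23625.
Highest utility is C, so C ≻ A ≻ B.

Bundle C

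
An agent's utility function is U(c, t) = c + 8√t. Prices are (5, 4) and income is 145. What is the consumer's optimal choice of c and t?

c* = 9, t* = 25

MU_c = 1, MU_t = 8/(2√t).
MRS = 1 ÷ (8/(2√t)).
Tangency: set MRS = p_c/p_t = 5/4 = 1.25.
MRS depends only on t: 0.25·√t = 1.25 ⇒ √t = 1.25/0.25 = 5 ⇒ t* = 25.
From the budget, 5·c = 145 − 4·25 = 45, so c* = 9.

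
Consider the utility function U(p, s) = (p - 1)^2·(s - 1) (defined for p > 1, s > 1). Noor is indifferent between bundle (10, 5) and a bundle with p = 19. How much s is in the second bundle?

s = 2

U(10, 5) = 324.
Set U(19, s) = 324 and solve.
With p = 19: (19 − 1)^2 = 324, so (s − 1) = 324/324 = 1.
So s = 1 + 1 = 2.
Check: U(19, 2) = 324.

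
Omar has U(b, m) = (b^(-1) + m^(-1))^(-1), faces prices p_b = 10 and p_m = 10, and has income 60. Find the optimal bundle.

b* = 3, m* = 3

For CES with ρ = -1, MRS = (m/b)^2.
Tangency: set MRS = p_b/p_m = 10/10 = 1.
So (m/b)^2 = 1; taking the square root, m/b = 1, i.e. m = b.
Substitute into the budget 10·b + 10·m = 60: 20·b = 60, so b* = 3 and m* = 3.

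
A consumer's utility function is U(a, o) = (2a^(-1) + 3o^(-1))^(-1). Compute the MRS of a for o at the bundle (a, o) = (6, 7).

For CES with ρ = -1, MRS = (2/3)·(o/a)^2.
At (6, 7): MRS = 49/54.
So at (6, 7) the consumer would give up 49/54 units of o for one more unit of a.

MRS = 49/54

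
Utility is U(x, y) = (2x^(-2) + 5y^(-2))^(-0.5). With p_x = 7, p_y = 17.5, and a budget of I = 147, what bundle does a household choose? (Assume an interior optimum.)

For CES with ρ = -2, MRS = (2/5)·(y/x)^3.
Tangency: set MRS = p_x/p_y = 7/17.5 = 0.4.
So (y/x)^3 = 1; taking the cube root, y/x = 1, i.e. y = x.
Substitute into the budget 7·x + 17.5·y = 147: 24.5·x = 147, so x* = 6 and y* = 6.

x* = 6, y* = 6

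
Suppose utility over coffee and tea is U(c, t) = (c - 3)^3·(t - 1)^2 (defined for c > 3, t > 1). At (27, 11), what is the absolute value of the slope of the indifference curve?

MRS = 0.625

MU_c = 3·(c−3)^2·(t−1)^2, MU_t = 2·(c−3)^3·(t−1).
MRS = (3/2)·(t−1)/(c−3).
At (27, 11): MRS = 0.625.
That is, one extra unit of c is worth 0.625 units of t at the margin.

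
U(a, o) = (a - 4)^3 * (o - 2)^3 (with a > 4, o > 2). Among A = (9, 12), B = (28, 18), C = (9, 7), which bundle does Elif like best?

Evaluate utility at each bundle:
U(A) = 125000.
U(B) = 56623104.
U(C) = 15625.
Highest utility is B, so B ≻ A ≻ C.

Bundle B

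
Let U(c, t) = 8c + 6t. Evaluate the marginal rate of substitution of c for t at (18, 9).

MU_c = 8, MU_t = 6, so MRS = 8/6 = 4/3 at every bundle.
At (18, 9): MRS = 4/3.
The indifference curve has slope −4/3 at this bundle.

MRS = 4/3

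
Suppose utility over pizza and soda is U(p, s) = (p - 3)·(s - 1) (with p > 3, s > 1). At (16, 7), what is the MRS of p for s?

MRS = 6/13

MU_p = (s−1), MU_s = (p−3).
MRS = (s−1)/(p−3).
At (16, 7): MRS = 6/13.
So at (16, 7) the consumer would give up 6/13 units of s for one more unit of p.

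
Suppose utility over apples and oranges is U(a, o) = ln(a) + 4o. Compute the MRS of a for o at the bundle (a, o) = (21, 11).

MRS = 1/84

MU_a = 1/a, MU_o = 4.
MRS = 1/a ÷ 4.
At (21, 11): MRS = 1/84.
So at (21, 11) the consumer would give up 1/84 units of o for one more unit of a.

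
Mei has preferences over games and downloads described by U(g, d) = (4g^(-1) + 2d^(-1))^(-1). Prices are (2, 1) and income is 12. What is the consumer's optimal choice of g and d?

g* = 4, d* = 4

For CES with ρ = -1, MRS = (4/2)·(d/g)^2.
Tangency: set MRS = p_g/p_d = 2/1 = 2.
So (d/g)^2 = 1; taking the square root, d/g = 1, i.e. d = g.
Substitute into the budget 2·g + 1·d = 12: 3·g = 12, so g* = 4 and d* = 4.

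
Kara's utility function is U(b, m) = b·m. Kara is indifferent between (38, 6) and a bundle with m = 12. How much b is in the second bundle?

U(38, 6) = 228.
Set U(b, 12) = 228 and solve.
With m = 12: b = 228/12 = 19.
Check: U(19, 12) = 228.

b = 19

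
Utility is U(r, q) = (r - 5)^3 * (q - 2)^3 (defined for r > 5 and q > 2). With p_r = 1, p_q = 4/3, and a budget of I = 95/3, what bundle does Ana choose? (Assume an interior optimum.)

MU_r = 3·(r−5)^2·(q−2)^3, MU_q = 3·(r−5)^3·(q−2)^2.
MRS = (q−2)/(r−5).
Tangency: set MRS = p_r/p_q = 1/(4/3) = 0.75.
So (q − 2)/(r − 5) = 0.75, i.e. (q − 2) = 0.75·(r − 5).
Rewrite the budget in excess-of-subsistence terms: 1·(r − 5) + (4/3)·(q − 2) = 95/3 − 1·5 − (4/3)·2 = 24.
Substituting, 2·(r − 5) = 24, so r − 5 = 12 and r* = 17.
Then q − 2 = 0.75·12 = 9, so q* = 11.

r* = 17, q* = 11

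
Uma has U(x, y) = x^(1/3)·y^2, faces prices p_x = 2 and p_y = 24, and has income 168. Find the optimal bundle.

MU_x = 1/3·x^(-2/3)·y^2 and MU_y = 2·x^(1/3)·y.
MRS = MU_x/MU_y = (1/6)·y/x.
Tangency: set MRS = p_x/p_y = 2/24 = 1/12.
So (1/6)·y/x = 1/12, i.e. y = 0.5·x.
Substitute into the budget 2·x + 24·y = 168: 14·x = 168, so x* = 12.
Then y* = 0.5·12 = 6.

x* = 12, y* = 6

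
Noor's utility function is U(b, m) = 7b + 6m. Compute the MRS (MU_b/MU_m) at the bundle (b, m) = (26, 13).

MRS = 7/6

MU_b = 7, MU_m = 6, so MRS = 7/6 at every bundle.
At (26, 13): MRS = 7/6.
So at (26, 13) the consumer would give up 7/6 units of m for one more unit of b.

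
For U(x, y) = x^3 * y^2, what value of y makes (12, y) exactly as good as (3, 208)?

U(3, 208) = 1168128.
Set U(12, y) = 1168128 and solve.
With x = 12: 12^3 = 1728, so y^2 = 1168128/1728 = 676; taking the square root, y = 26.
Check: U(12, 26) = 1168128.

y = 26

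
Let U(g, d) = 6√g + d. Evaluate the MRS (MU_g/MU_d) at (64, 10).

MRS = 0.375

MU_g = 6/(2√g), MU_d = 1.
MRS = 6/(2√g) ÷ 1.
At (64, 10): MRS = 0.375.
The indifference curve has slope −0.375 at this bundle.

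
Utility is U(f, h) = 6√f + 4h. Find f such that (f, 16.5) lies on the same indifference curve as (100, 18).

f = 121

U(100, 18) = 132.
Set U(f, 16.5) = 132 and solve.
With h = 16.5: 6√f = 132 − 4·16.5 = 66, so √f = 11 and f = 121.
Check: U(121, 16.5) = 132.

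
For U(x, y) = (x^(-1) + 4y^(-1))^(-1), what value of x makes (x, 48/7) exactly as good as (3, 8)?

x = 4

U depends on (x, y) only through S = x^(-1) + 4y^(-1), so equal utility means equal S. At (3, 8): S = 5/6.
With y = 48/7: 4·(48/7)^(-1) = 7/12, so x^(-1) = 5/6 − 7/12 = 0.25.
Hence x = 1/0.25 = 4.
Check: U(4, 48/7) = 1.2.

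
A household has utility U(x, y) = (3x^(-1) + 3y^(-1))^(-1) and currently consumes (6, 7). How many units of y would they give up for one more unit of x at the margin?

For CES with ρ = -1, MRS = (y/x)^2.
At (6, 7): MRS = 49/36.
That is, one extra unit of x is worth 49/36 units of y at the margin.

MRS = 49/36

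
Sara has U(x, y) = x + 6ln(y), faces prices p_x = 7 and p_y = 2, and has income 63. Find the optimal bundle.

x* = 3, y* = 21

MU_x = 1, MU_y = 6/y.
MRS = 1 ÷ (6/y).
Tangency: set MRS = p_x/p_y = 7/2 = 3.5.
MRS depends only on y: (1/6)·y = 3.5 ⇒ y* = 3.5/(1/6) = 21.
From the budget, 7·x = 63 − 2·21 = 21, so x* = 3.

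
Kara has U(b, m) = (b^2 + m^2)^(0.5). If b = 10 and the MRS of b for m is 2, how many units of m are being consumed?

m = 5

For CES with ρ = 2, MRS = (m/b)^(-1).
Setting (m/10)^(-1) = 2 gives m/10 = 0.5 and m = 5.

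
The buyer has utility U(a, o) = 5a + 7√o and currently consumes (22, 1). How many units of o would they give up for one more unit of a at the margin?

MU_a = 5, MU_o = 7/(2√o).
MRS = 5 ÷ (7/(2√o)).
At (22, 1): MRS = 10/7.
That is, one extra unit of a is worth 10/7 units of o at the margin.

MRS = 10/7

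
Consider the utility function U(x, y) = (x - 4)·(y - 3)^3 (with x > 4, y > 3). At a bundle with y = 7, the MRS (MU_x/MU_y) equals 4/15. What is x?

x = 9

MU_x = (y−3)^3, MU_y = 3·(x−4)·(y−3)^2.
MRS = (1/3)·(y−3)/(x−4).
Substitute y = 7: MRS = (4/3)/(x − 4). Setting this equal to 4/15 gives x − 4 = (4/3)/(4/15) = 5, so x = 9.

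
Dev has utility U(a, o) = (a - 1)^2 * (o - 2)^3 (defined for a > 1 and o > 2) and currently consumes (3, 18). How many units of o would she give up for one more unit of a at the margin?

MU_a = 2·(a−1)·(o−2)^3, MU_o = 3·(a−1)^2·(o−2)^2.
MRS = (2/3)·(o−2)/(a−1).
At (3, 18): MRS = 16/3.
That is, one extra unit of a is worth 16/3 units of o at the margin.

MRS = 16/3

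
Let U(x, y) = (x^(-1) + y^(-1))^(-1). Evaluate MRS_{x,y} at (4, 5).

For CES with ρ = -1, MRS = (y/x)^2.
At (4, 5): MRS = 25/16.
So at (4, 5) the consumer would give up 25/16 units of y for one more unit of x.

MRS = 25/16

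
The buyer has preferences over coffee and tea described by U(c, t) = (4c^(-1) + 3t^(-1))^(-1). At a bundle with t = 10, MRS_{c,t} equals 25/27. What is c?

c = 12

For CES with ρ = -1, MRS = (4/3)·(t/c)^2.
Setting (4/3)·(10/c)^2 = 25/27 gives (10/c)^2 = 25/36, so 10/c = 5/6 and c = 12.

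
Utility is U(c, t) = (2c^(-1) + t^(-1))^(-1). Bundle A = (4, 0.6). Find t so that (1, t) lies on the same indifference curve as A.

U depends on (c, t) only through S = 2c^(-1) + t^(-1), so equal utility means equal S. At (4, 0.6): S = 13/6.
With c = 1: 2·1^(-1) = 2, so t^(-1) = 13/6 − 2 = 1/6.
Hence t = 1/(1/6) = 6.
Check: U(1, 6) = 0.4615.

t = 6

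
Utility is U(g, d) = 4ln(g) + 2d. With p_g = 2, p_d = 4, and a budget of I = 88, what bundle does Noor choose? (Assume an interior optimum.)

g* = 4, d* = 20

MU_g = 4/g, MU_d = 2.
MRS = 4/g ÷ 2.
Tangency: set MRS = p_g/p_d = 2/4 = 0.5.
MRS depends only on g: 2/g = 0.5 ⇒ g* = 2/0.5 = 4.
From the budget, 4·d = 88 − 2·4 = 80, so d* = 20.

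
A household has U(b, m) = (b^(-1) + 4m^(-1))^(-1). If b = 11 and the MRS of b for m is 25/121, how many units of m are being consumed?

For CES with ρ = -1, MRS = (1/4)·(m/b)^2.
Setting (1/4)·(m/11)^2 = 25/121 gives (m/11)^2 = 100/121, so m/11 = 10/11 and m = 10.

m = 10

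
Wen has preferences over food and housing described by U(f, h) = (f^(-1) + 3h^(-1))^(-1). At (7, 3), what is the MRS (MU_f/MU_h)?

MRS = 3/49

For CES with ρ = -1, MRS = (1/3)·(h/f)^2.
At (7, 3): MRS = 3/49.
So at (7, 3) the consumer would give up 3/49 units of h for one more unit of f.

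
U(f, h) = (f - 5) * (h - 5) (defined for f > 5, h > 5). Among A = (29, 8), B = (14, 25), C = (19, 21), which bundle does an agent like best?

Evaluate utility at each bundle:
U(A) = 72.
U(B) = 180.
U(C) = 224.
Highest utility is C, so C ≻ B ≻ A.

Bundle C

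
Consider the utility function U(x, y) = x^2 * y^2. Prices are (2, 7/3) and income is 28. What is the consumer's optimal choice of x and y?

MU_x = 2·x·y^2 and MU_y = 2·x^2·y.
MRS = MU_x/MU_y = y/x.
Tangency: set MRS = p_x/p_y = 2/(7/3) = 6/7.
So y/x = 6/7, i.e. y = (6/7)·x.
Substitute into the budget 2·x + (7/3)·y = 28: 4·x = 28, so x* = 7.
Then y* = (6/7)·7 = 6.

x* = 7, y* = 6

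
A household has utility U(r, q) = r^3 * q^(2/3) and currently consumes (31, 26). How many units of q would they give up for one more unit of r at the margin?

MU_r = 3·r^2·q^(2/3) and MU_q = 2/3·r^3·q^(-1/3).
MRS = MU_r/MU_q = (4.5)·q/r.
At (31, 26): MRS = 117/31.
That is, one extra unit of r is worth 117/31 units of q at the margin.

MRS = 117/31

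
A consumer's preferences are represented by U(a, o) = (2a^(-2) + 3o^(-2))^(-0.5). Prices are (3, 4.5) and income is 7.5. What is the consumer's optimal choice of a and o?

a* = 1, o* = 1

For CES with ρ = -2, MRS = (2/3)·(o/a)^3.
Tangency: set MRS = p_a/p_o = 3/4.5 = 2/3.
So (o/a)^3 = 1; taking the cube root, o/a = 1, i.e. o = a.
Substitute into the budget 3·a + 4.5·o = 7.5: 7.5·a = 7.5, so a* = 1 and o* = 1.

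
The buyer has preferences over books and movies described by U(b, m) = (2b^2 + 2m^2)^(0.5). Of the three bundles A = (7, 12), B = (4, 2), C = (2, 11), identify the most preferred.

Evaluate utility at each bundle:
U(A) = 19.647.
U(B) = 6.325.
U(C) = 15.811.
Highest utility is A, so A ≻ C ≻ B.

Bundle A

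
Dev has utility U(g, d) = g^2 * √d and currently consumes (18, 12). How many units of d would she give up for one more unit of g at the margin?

MRS = 8/3

MU_g = 2·g·√d and MU_d = 0.5·g^2·d^(-0.5).
MRS = MU_g/MU_d = (4)·d/g.
At (18, 12): MRS = 8/3.
The indifference curve has slope −8/3 at this bundle.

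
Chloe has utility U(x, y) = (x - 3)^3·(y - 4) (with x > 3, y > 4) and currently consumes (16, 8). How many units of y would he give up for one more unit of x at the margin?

MU_x = 3·(x−3)^2·(y−4), MU_y = (x−3)^3.
MRS = (3/1)·(y−4)/(x−3).
At (16, 8): MRS = 12/13.
So at (16, 8) the consumer would give up 12/13 units of y for one more unit of x.

MRS = 12/13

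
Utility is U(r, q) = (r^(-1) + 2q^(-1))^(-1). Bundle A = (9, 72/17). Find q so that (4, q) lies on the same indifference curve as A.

U depends on (r, q) only through S = r^(-1) + 2q^(-1), so equal utility means equal S. At (9, 72/17): S = 7/12.
With r = 4: 4^(-1) = 0.25, so 2q^(-1) = 7/12 − 0.25 = 1/3, i.e. q^(-1) = 1/6.
Hence q = 1/(1/6) = 6.
Check: U(4, 6) = 1.7143.

q = 6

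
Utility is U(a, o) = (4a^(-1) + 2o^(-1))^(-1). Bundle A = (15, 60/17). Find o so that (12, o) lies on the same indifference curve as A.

U depends on (a, o) only through S = 4a^(-1) + 2o^(-1), so equal utility means equal S. At (15, 60/17): S = 5/6.
With a = 12: 4·12^(-1) = 1/3, so 2o^(-1) = 5/6 − 1/3 = 0.5, i.e. o^(-1) = 0.25.
Hence o = 1/0.25 = 4.
Check: U(12, 4) = 1.2.

o = 4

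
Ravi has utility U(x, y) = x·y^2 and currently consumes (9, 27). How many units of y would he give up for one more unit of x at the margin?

MU_x = y^2 and MU_y = 2·x·y.
MRS = MU_x/MU_y = (1/2)·y/x.
At (9, 27): MRS = 1.5.
The indifference curve has slope −1.5 at this bundle.

MRS = 1.5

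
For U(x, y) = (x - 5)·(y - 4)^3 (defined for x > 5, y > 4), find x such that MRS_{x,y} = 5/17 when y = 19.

x = 22

MU_x = (y−4)^3, MU_y = 3·(x−5)·(y−4)^2.
MRS = (1/3)·(y−4)/(x−5).
Substitute y = 19: MRS = 5/(x − 5). Setting this equal to 5/17 gives x − 5 = 5/(5/17) = 17, so x = 22.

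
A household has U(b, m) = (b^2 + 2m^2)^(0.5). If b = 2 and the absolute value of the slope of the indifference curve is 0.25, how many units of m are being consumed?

For CES with ρ = 2, MRS = (1/2)·(m/b)^(-1).
Setting (1/2)·(m/2)^(-1) = 0.25 gives (m/2)^(-1) = 0.5, so m/2 = 2 and m = 4.

m = 4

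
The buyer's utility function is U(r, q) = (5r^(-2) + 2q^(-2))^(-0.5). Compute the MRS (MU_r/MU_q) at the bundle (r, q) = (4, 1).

MRS = 5/128

For CES with ρ = -2, MRS = (5/2)·(q/r)^3.
At (4, 1): MRS = 5/128.
So at (4, 1) the consumer would give up 5/128 units of q for one more unit of r.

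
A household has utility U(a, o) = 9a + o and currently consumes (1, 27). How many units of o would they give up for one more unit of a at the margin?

MRS = 9

MU_a = 9, MU_o = 1, so MRS = 9/1 = 9 at every bundle.
At (1, 27): MRS = 9.
That is, one extra unit of a is worth 9 units of o at the margin.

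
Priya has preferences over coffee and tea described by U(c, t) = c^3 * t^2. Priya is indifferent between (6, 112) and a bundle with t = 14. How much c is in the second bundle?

c = 24

U(6, 112) = 2709504.
Set U(c, 14) = 2709504 and solve.
With t = 14: 14^2 = 196, so c^3 = 2709504/196 = 13824; taking the cube root, c = 24.
Check: U(24, 14) = 2709504.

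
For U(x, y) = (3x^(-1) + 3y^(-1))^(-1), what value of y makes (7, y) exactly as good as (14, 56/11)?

y = 8

U depends on (x, y) only through S = 3x^(-1) + 3y^(-1), so equal utility means equal S. At (14, 56/11): S = 45/56.
With x = 7: 3·7^(-1) = 3/7, so 3y^(-1) = 45/56 − 3/7 = 0.375, i.e. y^(-1) = 0.125.
Hence y = 1/0.125 = 8.
Check: U(7, 8) = 1.2444.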